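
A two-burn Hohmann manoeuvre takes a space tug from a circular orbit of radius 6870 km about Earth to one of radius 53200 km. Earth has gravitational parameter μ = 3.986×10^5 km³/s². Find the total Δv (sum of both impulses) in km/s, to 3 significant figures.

Δv = 3.95 km/s

Semi-major axis of the transfer orbit: a_t = (6870 + 53200)/2 = 30035 km.
Circular speed at r₁: v₁ = √(μ/r₁) = √(3.986×10^5/6870) = 7.617111 km/s.
Transfer-orbit speed at r₁ (v² = μ(2/r − 1/a)): v_p = √[μ(2/r₁ − 1/a_t)] = 10.13753 km/s.
First burn Δv₁ = |v_p − v₁| = 2.52042 km/s.
At r₂, v₂ = √(μ/r₂) = 2.73724 km/s.
Transfer-orbit speed at r₂: v_a = √[μ(2/r₂ − 1/a_t)] = 1.30911 km/s.
Second burn Δv₂ = |v₂ − v_a| = 1.42813 km/s.
Total Δv = Δv₁ + Δv₂ = 3.949 km/s.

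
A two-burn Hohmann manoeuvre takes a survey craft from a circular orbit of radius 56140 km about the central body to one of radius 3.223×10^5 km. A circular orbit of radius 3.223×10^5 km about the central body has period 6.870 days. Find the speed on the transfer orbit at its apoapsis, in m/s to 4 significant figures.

v = 1858 m/s

From Kepler's third law T² = 4π²r³/μ at r = 3.223×10^5 km, T = 6.870 days = 6.870 × 86400 s = 5.93568×10^5 s: μ = 4π²r³/T² = 3.75145×10^6 km³/s².
Semi-major axis of the transfer orbit: a_t = (56140 + 3.223×10^5)/2 = 1.8922×10^5 km.
At apoapsis, r = 3.223×10^5 km.
Vis-viva: v = √[μ(2/r − 1/a_t)] = √[3.75145×10^6 × (2/3.223×10^5 − 1/1.8922×10^5)] = 1.858 km/s.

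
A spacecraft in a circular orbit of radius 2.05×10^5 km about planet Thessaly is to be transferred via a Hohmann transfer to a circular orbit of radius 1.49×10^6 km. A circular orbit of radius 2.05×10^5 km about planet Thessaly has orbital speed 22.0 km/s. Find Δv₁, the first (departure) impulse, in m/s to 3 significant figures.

Δv₁ = 7170 m/s

From the circular-orbit relation v² = μ/r at r = 2.05×10^5 km: μ = v²r = (22.0)² × 2.05×10^5 = 9.92200×10^7 km³/s².
The Hohmann ellipse has a_t = (r₁ + r₂)/2 = 8.475×10^5 km.
On the circular orbit at r = 2.050×10^5 km, v_c = √(μ/r) = 22.000 km/s.
Transfer-orbit speed at the same r (vis-viva, a = a_t): v_t = √[μ(2/r − 1/a_t)] = 29.171 km/s.
Δv₁ = |v_t − v_c| = |29.171 − 22.000| = 7.171 km/s.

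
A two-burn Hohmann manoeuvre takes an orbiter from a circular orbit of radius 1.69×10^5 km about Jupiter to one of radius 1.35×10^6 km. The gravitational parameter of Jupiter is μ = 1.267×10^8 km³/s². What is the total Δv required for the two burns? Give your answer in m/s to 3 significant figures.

Δv = 14200 m/s

Transfer-ellipse semi-major axis a_t = (r₁ + r₂)/2 = (1.690×10^5 + 1.350×10^6)/2 = 7.595×10^5 km.
Circular speed at r₁: v₁ = √(μ/r₁) = √(1.267×10^8/1.690×10^5) = 27.381 km/s.
Transfer-orbit speed at r₁ (vis-viva equation): v_p = √[μ(2/r₁ − 1/a_t)] = 36.505 km/s.
First burn Δv₁ = |v_p − v₁| = 9.124 km/s.
Circular speed at r₂: v₂ = √(μ/r₂) = 9.688 km/s.
Transfer-orbit speed at r₂: v_a = √[μ(2/r₂ − 1/a_t)] = 4.570 km/s.
Second burn Δv₂ = |v₂ − v_a| = 5.118 km/s.
Total Δv = Δv₁ + Δv₂ = 14.24 km/s.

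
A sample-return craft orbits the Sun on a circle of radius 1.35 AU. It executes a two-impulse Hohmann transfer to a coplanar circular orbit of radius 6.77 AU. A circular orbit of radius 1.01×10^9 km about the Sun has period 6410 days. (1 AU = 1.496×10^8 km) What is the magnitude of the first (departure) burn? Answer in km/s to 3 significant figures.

Δv₁ = 7.46 km/s

From Kepler's third law T² = 4π²r³/μ at r = 1.01×10^9 km, T = 6410 days = 6410 × 86400 s = 5.53824×10^8 s: μ = 4π²r³/T² = 1.32611×10^11 km³/s².
In km: r₁ = 1.35 × 1.496×10^8 = 2.0196×10^8 km; r₂ = 6.77 × 1.496×10^8 = 1.012792×10^9 km.
Transfer-ellipse semi-major axis a_t = (r₁ + r₂)/2 = (2.0196×10^8 + 1.012792×10^9)/2 = 6.07376×10^8 km.
Circular speed at r = 2.0196×10^8 km: v_c = √(μ/r) = 25.6246 km/s.
Vis-viva on the transfer ellipse at r = 2.0196×10^8 km gives v_t = √[μ(2/r − 1/a_t)] = 33.0894 km/s.
Δv₁ = |v_t − v_c| = |33.0894 − 25.6246| = 7.465 km/s.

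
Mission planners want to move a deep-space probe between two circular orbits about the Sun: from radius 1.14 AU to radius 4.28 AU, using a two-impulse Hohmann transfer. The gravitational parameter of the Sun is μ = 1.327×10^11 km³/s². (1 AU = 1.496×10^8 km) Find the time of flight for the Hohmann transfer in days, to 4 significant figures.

t = 814.8 days

In km: r₁ = 1.14 × 1.496×10^8 = 1.70544×10^8 km; r₂ = 4.28 × 1.496×10^8 = 6.40288×10^8 km.
Semi-major axis of the transfer orbit: a_t = (1.70544×10^8 + 6.40288×10^8)/2 = 4.05416×10^8 km.
Half the transfer-orbit period gives t = π√(a_t³/μ) = 7.040×10^7 s.
Converting: 7.040×10^7 s ÷ 86400 s/day = 814.8 days.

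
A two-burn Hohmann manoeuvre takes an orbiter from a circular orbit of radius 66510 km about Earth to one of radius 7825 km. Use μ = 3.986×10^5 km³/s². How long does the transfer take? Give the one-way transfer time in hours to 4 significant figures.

t = 9.904 hours

Semi-major axis of the transfer orbit: a_t = (66510 + 7825)/2 = 37167.5 km.
By Kepler's third law the transfer-orbit period is T = 2π√(a_t³/μ), so t = T/2 = 35655 s.
Converting: 35655 s ÷ 3600 s/hour = 9.904 hours.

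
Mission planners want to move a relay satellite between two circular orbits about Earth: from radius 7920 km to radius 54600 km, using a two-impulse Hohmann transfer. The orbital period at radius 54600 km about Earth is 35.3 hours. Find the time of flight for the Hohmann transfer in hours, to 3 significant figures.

From Kepler's third law T² = 4π²r³/μ at r = 54600 km, T = 35.3 hours = 35.3 × 3600 s = 1.2708×10^5 s: μ = 4π²r³/T² = 3.97909×10^5 km³/s².
The Hohmann ellipse has a_t = (r₁ + r₂)/2 = 31260 km.
Half the transfer-orbit period gives t = π√(a_t³/μ) = 27530 s.
Converting: 27530 s ÷ 3600 s/hour = 7.65 hours.

t = 7.65 hours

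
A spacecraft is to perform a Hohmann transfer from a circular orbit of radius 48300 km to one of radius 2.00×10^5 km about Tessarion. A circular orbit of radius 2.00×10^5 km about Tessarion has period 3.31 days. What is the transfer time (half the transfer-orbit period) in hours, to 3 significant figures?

From Kepler's third law T² = 4π²r³/μ at r = 2.00×10^5 km, T = 3.31 days = 3.31 × 86400 s = 2.85984×10^5 s: μ = 4π²r³/T² = 3.86159×10^6 km³/s².
Transfer-ellipse semi-major axis a_t = (r₁ + r₂)/2 = (48300 + 2.000×10^5)/2 = 1.2415×10^5 km.
Transfer time t = π√(a_t³/μ) = π√((1.2415×10^5)³ / 3.86159×10^6) = 69930 s.
Converting: 69930 s ÷ 3600 s/hour = 19.4 hours.

t = 19.4 hours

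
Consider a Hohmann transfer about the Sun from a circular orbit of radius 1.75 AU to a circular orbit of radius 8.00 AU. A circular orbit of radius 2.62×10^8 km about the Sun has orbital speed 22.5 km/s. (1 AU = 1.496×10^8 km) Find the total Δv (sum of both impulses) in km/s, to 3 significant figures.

From the circular-orbit relation v² = μ/r at r = 2.62×10^8 km: μ = v²r = (22.5)² × 2.62×10^8 = 1.32638×10^11 km³/s².
In km: r₁ = 1.75 × 1.496×10^8 = 2.618×10^8 km; r₂ = 8.00 × 1.496×10^8 = 1.1968×10^9 km.
The Hohmann ellipse has a_t = (r₁ + r₂)/2 = 7.293×10^8 km.
Circular speed at r₁: v₁ = √(μ/r₁) = √(1.32638×10^11/2.618×10^8) = 22.5086 km/s.
Transfer-orbit speed at r₁ (vis-viva equation): v_p = √[μ(2/r₁ − 1/a_t)] = 28.8341 km/s.
First burn Δv₁ = |v_p − v₁| = 6.3255 km/s.
At r₂, v₂ = √(μ/r₂) = 10.52743 km/s.
Transfer-orbit speed at r₂: v_a = √[μ(2/r₂ − 1/a_t)] = 6.307454 km/s.
Second burn Δv₂ = |v₂ − v_a| = 4.2200 km/s.
Total Δv = Δv₁ + Δv₂ = 10.55 km/s.

Δv = 10.5 km/s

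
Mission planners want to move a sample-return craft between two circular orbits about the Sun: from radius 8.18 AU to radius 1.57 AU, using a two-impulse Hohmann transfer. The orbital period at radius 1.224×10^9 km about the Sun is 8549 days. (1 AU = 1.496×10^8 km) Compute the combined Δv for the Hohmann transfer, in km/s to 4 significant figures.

Δv = 11.52 km/s

From Kepler's third law T² = 4π²r³/μ at r = 1.224×10^9 km, T = 8549 days = 8549 × 86400 s = 7.386336×10^8 s: μ = 4π²r³/T² = 1.32692×10^11 km³/s².
In km: r₁ = 8.18 × 1.496×10^8 = 1.223728×10^9 km; r₂ = 1.57 × 1.496×10^8 = 2.34872×10^8 km.
Transfer-ellipse semi-major axis a_t = (r₁ + r₂)/2 = (1.223728×10^9 + 2.34872×10^8)/2 = 7.293×10^8 km.
At r₁ the circular-orbit speed is v₁ = √(μ/r₁) = 10.413 km/s.
On the transfer ellipse at r₁, v² = μ(2/r − 1/a) gives v_a = √[μ(2/r₁ − 1/a_t)] = 5.9094 km/s.
First burn Δv₁ = |v_a − v₁| = 4.504 km/s.
At r₂, v₂ = √(μ/r₂) = 23.77 km/s.
Transfer-orbit speed at r₂: v_p = √[μ(2/r₂ − 1/a_t)] = 30.79 km/s.
Second burn Δv₂ = |v₂ − v_p| = 7.020 km/s.
Total Δv = Δv₁ + Δv₂ = 11.52 km/s.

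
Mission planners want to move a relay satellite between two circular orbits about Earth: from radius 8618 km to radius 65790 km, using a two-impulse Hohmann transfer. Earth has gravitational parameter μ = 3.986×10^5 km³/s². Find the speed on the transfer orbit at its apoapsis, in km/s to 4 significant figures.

v = 1.185 km/s

Semi-major axis of the transfer orbit: a_t = (8618 + 65790)/2 = 37204 km.
At apoapsis, r = 65790 km.
Vis-viva: v = √[μ(2/r − 1/a_t)] = √[3.986×10^5 × (2/65790 − 1/37204)] = 1.185 km/s.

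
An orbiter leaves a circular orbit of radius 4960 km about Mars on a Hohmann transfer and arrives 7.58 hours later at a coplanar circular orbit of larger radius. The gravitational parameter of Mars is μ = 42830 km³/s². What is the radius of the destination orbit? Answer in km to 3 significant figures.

Transfer time t = 7.58 hours = 27288 s, and t = π√(a_t³/μ).
So a_t = (μ t²/π²)^(1/3) = (42830 × (27288)² / π²)^(1/3) = 14784 km.
Since a_t = (r₁ + r₂)/2, r₂ = 2a_t − r₁ = 2×14784 − 4960 = 24608 km.

r₂ = 24600 km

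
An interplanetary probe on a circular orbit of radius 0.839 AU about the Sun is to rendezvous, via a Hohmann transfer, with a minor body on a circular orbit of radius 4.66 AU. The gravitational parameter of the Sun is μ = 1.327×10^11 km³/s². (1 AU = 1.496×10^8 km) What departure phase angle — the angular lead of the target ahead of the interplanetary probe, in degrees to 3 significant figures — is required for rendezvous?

In km: r₁ = 0.839 × 1.496×10^8 = 1.255144×10^8 km; r₂ = 4.66 × 1.496×10^8 = 6.97136×10^8 km.
Semi-major axis of the transfer orbit: a_t = (1.255144×10^8 + 6.97136×10^8)/2 = 4.113252×10^8 km.
The half-period of the transfer ellipse is t = π√(a_t³/μ) = 7.1944×10^7 s.
Target angular speed ω₂ = √(μ/r₂³) = 1.9791×10^-8 rad/s.
Angle swept by the target during transfer: ω₂·t = 1.4238 rad = 81.58°.
Arrival is 180° from departure on the ellipse, so φ = 180° − 81.58° = 98.4°.

φ = 98.4°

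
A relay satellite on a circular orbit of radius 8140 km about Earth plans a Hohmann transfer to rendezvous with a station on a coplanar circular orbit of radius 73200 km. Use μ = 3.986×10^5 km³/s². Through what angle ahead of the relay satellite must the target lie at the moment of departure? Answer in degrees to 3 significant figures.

φ = 105°

Semi-major axis of the transfer orbit: a_t = (8140 + 73200)/2 = 40670 km.
Transfer time t = π√(a_t³/μ) = 40810 s.
Target angular speed ω₂ = √(μ/r₂³) = 3.188×10^-5 rad/s.
Angle swept by the target during transfer: ω₂·t = 1.301 rad = 74.54°.
The relay satellite traverses 180° on the transfer ellipse, so the target must lead by 180° − 74.54° = 105°.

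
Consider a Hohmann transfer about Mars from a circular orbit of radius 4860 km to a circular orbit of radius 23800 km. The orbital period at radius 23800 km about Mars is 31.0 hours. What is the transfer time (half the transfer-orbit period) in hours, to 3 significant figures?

From Kepler's third law T² = 4π²r³/μ at r = 23800 km, T = 31.0 hours = 31.0 × 3600 s = 1.116×10^5 s: μ = 4π²r³/T² = 42732.9 km³/s².
Transfer-ellipse semi-major axis a_t = (r₁ + r₂)/2 = (4860 + 23800)/2 = 14330 km.
Transfer time t = π√(a_t³/μ) = π√((14330)³ / 42732.9) = 26070 s.
Converting: 26070 s ÷ 3600 s/hour = 7.24 hours.

t = 7.24 hours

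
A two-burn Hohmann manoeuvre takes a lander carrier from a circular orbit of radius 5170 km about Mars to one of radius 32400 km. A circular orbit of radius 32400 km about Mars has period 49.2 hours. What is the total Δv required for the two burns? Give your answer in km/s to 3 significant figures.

From Kepler's third law T² = 4π²r³/μ at r = 32400 km, T = 49.2 hours = 49.2 × 3600 s = 1.7712×10^5 s: μ = 4π²r³/T² = 42801.6 km³/s².
Transfer-ellipse semi-major axis a_t = (r₁ + r₂)/2 = (5170 + 32400)/2 = 18785 km.
Circular speed at r₁: v₁ = √(μ/r₁) = √(42801.6/5170) = 2.8773 km/s.
On the transfer ellipse at r₁, vis-viva gives v_p = √[μ(2/r₁ − 1/a_t)] = 3.7788 km/s.
First burn Δv₁ = |v_p − v₁| = 0.9015 km/s.
Circular speed at r₂: v₂ = √(μ/r₂) = 1.1494 km/s.
Transfer-orbit speed at r₂: v_a = √[μ(2/r₂ − 1/a_t)] = 0.60297 km/s.
Second burn Δv₂ = |v₂ − v_a| = 0.5464 km/s.
Δv = Δv₁ + Δv₂ = 0.9015 + 0.5464 = 1.448 km/s.

Δv = 1.45 km/s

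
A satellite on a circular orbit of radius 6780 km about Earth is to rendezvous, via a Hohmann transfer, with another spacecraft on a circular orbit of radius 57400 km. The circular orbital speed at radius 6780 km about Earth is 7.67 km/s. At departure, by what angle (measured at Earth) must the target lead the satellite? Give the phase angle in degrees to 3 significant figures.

From the circular-orbit relation v² = μ/r at r = 6780 km: μ = v²r = (7.67)² × 6780 = 3.98860×10^5 km³/s².
Transfer-ellipse semi-major axis a_t = (r₁ + r₂)/2 = (6780 + 57400)/2 = 32090 km.
Transfer time t = π√(a_t³/μ) = 28595 s.
Target angular speed ω₂ = √(μ/r₂³) = 4.5924×10^-5 rad/s.
Angle swept by the target during transfer: ω₂·t = 1.3132 rad = 75.24°.
Arrival is 180° from departure on the ellipse, so φ = 180° − 75.24° = 105°.

φ = 105°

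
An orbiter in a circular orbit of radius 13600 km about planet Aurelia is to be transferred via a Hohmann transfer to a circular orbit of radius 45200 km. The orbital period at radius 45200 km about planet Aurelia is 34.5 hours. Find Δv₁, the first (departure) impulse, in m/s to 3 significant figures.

From Kepler's third law T² = 4π²r³/μ at r = 45200 km, T = 34.5 hours = 34.5 × 3600 s = 1.242×10^5 s: μ = 4π²r³/T² = 2.36337×10^5 km³/s².
Transfer-ellipse semi-major axis a_t = (r₁ + r₂)/2 = (13600 + 45200)/2 = 29400 km.
Circular speed at r = 13600 km: v_c = √(μ/r) = 4.169 km/s.
Vis-viva on the transfer ellipse at r = 13600 km gives v_t = √[μ(2/r − 1/a_t)] = 5.169 km/s.
Δv₁ = |v_t − v_c| = |5.169 − 4.169| = 1.000 km/s.

Δv₁ = 1000 m/s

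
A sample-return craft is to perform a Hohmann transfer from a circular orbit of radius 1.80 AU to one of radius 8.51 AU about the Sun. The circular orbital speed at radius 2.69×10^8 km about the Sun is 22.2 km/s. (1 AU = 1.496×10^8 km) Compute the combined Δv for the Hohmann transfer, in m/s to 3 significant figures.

Δv = 10500 m/s

From the circular-orbit relation v² = μ/r at r = 2.69×10^8 km: μ = v²r = (22.2)² × 2.69×10^8 = 1.32574×10^11 km³/s².
In km: r₁ = 1.80 × 1.496×10^8 = 2.6928×10^8 km; r₂ = 8.51 × 1.496×10^8 = 1.273096×10^9 km.
Semi-major axis of the transfer orbit: a_t = (2.6928×10^8 + 1.273096×10^9)/2 = 7.71188×10^8 km.
Circular speed at r₁: v₁ = √(μ/r₁) = √(1.32574×10^11/2.6928×10^8) = 22.188455 km/s.
On the transfer ellipse at r₁, v² = μ(2/r − 1/a) gives v_p = √[μ(2/r₁ − 1/a_t)] = 28.508706 km/s.
First burn Δv₁ = |v_p − v₁| = 6.3203 km/s.
At r₂, v₂ = √(μ/r₂) = 10.20466 km/s.
Transfer-orbit speed at r₂: v_a = √[μ(2/r₂ − 1/a_t)] = 6.030044 km/s.
Second burn Δv₂ = |v₂ − v_a| = 4.1746 km/s.
Δv = Δv₁ + Δv₂ = 6.3203 + 4.1746 = 10.49 km/s.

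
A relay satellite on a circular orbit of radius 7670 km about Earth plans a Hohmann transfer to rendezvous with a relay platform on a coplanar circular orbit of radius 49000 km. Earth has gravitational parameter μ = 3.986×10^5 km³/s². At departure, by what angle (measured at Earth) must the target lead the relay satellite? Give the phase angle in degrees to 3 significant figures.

φ = 101°

Transfer-ellipse semi-major axis a_t = (r₁ + r₂)/2 = (7670 + 49000)/2 = 28335 km.
Transfer time t = π√(a_t³/μ) = 23734 s.
The target's mean motion on its circular orbit is ω₂ = √(μ/r₂³) = 5.8207×10^-5 rad/s.
Angle swept by the target during transfer: ω₂·t = 1.3815 rad = 79.15°.
Arrival is 180° from departure on the ellipse, so φ = 180° − 79.15° = 101°.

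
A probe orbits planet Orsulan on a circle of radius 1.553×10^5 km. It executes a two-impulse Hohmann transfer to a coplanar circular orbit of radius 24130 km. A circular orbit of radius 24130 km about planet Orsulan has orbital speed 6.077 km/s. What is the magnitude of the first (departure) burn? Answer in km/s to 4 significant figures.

From the circular-orbit relation v² = μ/r at r = 24130 km: μ = v²r = (6.077)² × 24130 = 8.91119×10^5 km³/s².
Semi-major axis of the transfer orbit: a_t = (1.553×10^5 + 24130)/2 = 89715 km.
Circular speed at r = 1.553×10^5 km: v_c = √(μ/r) = 2.395 km/s.
Transfer-orbit speed at the same r (vis-viva, a = a_t): v_t = √[μ(2/r − 1/a_t)] = 1.242 km/s.
Δv₁ = |v_t − v_c| = |1.242 − 2.395| = 1.153 km/s.

Δv₁ = 1.153 km/s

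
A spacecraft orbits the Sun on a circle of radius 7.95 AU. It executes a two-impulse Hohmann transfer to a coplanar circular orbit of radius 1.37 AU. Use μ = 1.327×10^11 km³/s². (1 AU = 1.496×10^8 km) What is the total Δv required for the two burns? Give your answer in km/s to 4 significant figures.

In km: r₁ = 7.95 × 1.496×10^8 = 1.18932×10^9 km; r₂ = 1.37 × 1.496×10^8 = 2.04952×10^8 km.
Transfer-ellipse semi-major axis a_t = (r₁ + r₂)/2 = (1.18932×10^9 + 2.04952×10^8)/2 = 6.97136×10^8 km.
Circular speed at r₁: v₁ = √(μ/r₁) = √(1.327×10^11/1.18932×10^9) = 10.563 km/s.
Transfer-orbit speed at r₁ (v² = μ(2/r − 1/a)): v_a = √[μ(2/r₁ − 1/a_t)] = 5.7273 km/s.
First burn Δv₁ = |v_a − v₁| = 4.836 km/s.
At r₂, v₂ = √(μ/r₂) = 25.45 km/s.
Transfer-orbit speed at r₂: v_p = √[μ(2/r₂ − 1/a_t)] = 33.24 km/s.
Second burn Δv₂ = |v₂ − v_p| = 7.790 km/s.
Total Δv = Δv₁ + Δv₂ = 12.63 km/s.

Δv = 12.63 km/s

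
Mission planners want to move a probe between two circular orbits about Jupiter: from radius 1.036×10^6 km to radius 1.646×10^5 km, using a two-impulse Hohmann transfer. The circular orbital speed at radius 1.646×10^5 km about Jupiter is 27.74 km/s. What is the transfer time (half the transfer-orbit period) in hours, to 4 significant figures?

From the circular-orbit relation v² = μ/r at r = 1.646×10^5 km: μ = v²r = (27.74)² × 1.646×10^5 = 1.26661×10^8 km³/s².
The Hohmann ellipse has a_t = (r₁ + r₂)/2 = 6.003×10^5 km.
Half the transfer-orbit period gives t = π√(a_t³/μ) = 1.298×10^5 s.
Converting: 1.298×10^5 s ÷ 3600 s/hour = 36.06 hours.

t = 36.06 hours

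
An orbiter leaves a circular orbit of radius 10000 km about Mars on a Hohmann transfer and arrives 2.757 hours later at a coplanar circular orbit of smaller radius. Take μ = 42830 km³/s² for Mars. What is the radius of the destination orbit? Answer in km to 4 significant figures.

r₂ = 5066 km

Transfer time t = 2.757 hours = 9925.2 s, and t = π√(a_t³/μ).
So a_t = (μ t²/π²)^(1/3) = (42830 × (9925.2)² / π²)^(1/3) = 7533.1 km.
Since a_t = (r₁ + r₂)/2, r₂ = 2a_t − r₁ = 2×7533.1 − 10000 = 5066.2 km.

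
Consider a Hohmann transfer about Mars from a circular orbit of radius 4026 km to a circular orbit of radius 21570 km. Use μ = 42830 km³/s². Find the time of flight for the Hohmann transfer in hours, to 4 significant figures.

Transfer-ellipse semi-major axis a_t = (r₁ + r₂)/2 = (4026 + 21570)/2 = 12798 km.
By Kepler's third law the transfer-orbit period is T = 2π√(a_t³/μ), so t = T/2 = 21978 s.
Converting: 21978 s ÷ 3600 s/hour = 6.105 hours.

t = 6.105 hours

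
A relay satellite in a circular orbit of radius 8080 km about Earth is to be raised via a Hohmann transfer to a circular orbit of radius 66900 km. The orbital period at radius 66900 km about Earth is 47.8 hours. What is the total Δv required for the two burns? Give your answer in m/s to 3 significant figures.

Δv = 3670 m/s

From Kepler's third law T² = 4π²r³/μ at r = 66900 km, T = 47.8 hours = 47.8 × 3600 s = 1.7208×10^5 s: μ = 4π²r³/T² = 3.99188×10^5 km³/s².
Semi-major axis of the transfer orbit: a_t = (8080 + 66900)/2 = 37490 km.
Circular speed at r₁: v₁ = √(μ/r₁) = √(3.99188×10^5/8080) = 7.0288 km/s.
On the transfer ellipse at r₁, vis-viva gives v_p = √[μ(2/r₁ − 1/a_t)] = 9.3894 km/s.
First burn Δv₁ = |v_p − v₁| = 2.3606 km/s.
At r₂, v₂ = √(μ/r₂) = 2.4427 km/s.
Transfer-orbit speed at r₂: v_a = √[μ(2/r₂ − 1/a_t)] = 1.1340 km/s.
Second burn Δv₂ = |v₂ − v_a| = 1.3087 km/s.
Total Δv = Δv₁ + Δv₂ = 3.669 km/s.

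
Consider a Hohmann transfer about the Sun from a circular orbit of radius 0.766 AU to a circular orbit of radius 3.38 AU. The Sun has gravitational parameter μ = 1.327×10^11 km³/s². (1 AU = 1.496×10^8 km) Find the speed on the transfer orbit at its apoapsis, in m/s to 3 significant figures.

v = 9850 m/s

In km: r₁ = 0.766 × 1.496×10^8 = 1.145936×10^8 km; r₂ = 3.38 × 1.496×10^8 = 5.05648×10^8 km.
Semi-major axis of the transfer orbit: a_t = (1.145936×10^8 + 5.05648×10^8)/2 = 3.101208×10^8 km.
The apoapsis of the transfer ellipse is at r = 5.05648×10^8 km.
Applying v² = μ(2/r − 1/a_t): v = 9.848 km/s.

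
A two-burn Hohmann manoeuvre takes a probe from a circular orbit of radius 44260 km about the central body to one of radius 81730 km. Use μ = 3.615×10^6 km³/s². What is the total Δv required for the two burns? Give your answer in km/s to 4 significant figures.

Δv = 2.333 km/s

Transfer-ellipse semi-major axis a_t = (r₁ + r₂)/2 = (44260 + 81730)/2 = 62995 km.
Circular speed at r₁: v₁ = √(μ/r₁) = √(3.615×10^6/44260) = 9.037503 km/s.
On the transfer ellipse at r₁, vis-viva equation gives v_p = √[μ(2/r₁ − 1/a_t)] = 10.29405 km/s.
First burn Δv₁ = |v_p − v₁| = 1.257 km/s.
Circular speed at r₂: v₂ = √(μ/r₂) = 6.651 km/s.
Transfer-orbit speed at r₂: v_a = √[μ(2/r₂ − 1/a_t)] = 5.575 km/s.
Second burn Δv₂ = |v₂ − v_a| = 1.076 km/s.
Total Δv = Δv₁ + Δv₂ = 2.333 km/s.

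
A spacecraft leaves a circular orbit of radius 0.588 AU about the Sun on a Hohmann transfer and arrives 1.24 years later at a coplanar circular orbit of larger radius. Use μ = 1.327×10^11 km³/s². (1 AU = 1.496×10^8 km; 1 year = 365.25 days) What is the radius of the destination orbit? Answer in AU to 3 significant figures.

r₂ = 3.08 AU

In km: r₁ = 0.588 × 1.496×10^8 = 8.79648×10^7 km.
Transfer time t = 1.24 years × 365.25 × 86400 s = 3.9131424×10^7 s, and t = π√(a_t³/μ).
So a_t = (μ t²/π²)^(1/3) = (1.327×10^11 × (3.9131424×10^7)² / π²)^(1/3) = 2.7408×10^8 km.
Since a_t = (r₁ + r₂)/2, r₂ = 2a_t − r₁ = 2×2.7408×10^8 − 8.79648×10^7 = 4.601952×10^8 km.
In AU: r₂ = 4.601952×10^8 / 1.496×10^8 = 3.08 AU.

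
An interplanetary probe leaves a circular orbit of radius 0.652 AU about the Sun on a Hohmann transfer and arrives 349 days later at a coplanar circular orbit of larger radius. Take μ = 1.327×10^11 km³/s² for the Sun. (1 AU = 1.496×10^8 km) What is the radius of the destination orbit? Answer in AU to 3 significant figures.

In km: r₁ = 0.652 × 1.496×10^8 = 9.75392×10^7 km.
Transfer time t = 349 days = 3.01536×10^7 s, and t = π√(a_t³/μ).
So a_t = (μ t²/π²)^(1/3) = (1.327×10^11 × (3.01536×10^7)² / π²)^(1/3) = 2.3037×10^8 km.
Since a_t = (r₁ + r₂)/2, r₂ = 2a_t − r₁ = 2×2.3037×10^8 − 9.75392×10^7 = 3.632008×10^8 km.
In AU: r₂ = 3.632008×10^8 / 1.496×10^8 = 2.43 AU.

r₂ = 2.43 AU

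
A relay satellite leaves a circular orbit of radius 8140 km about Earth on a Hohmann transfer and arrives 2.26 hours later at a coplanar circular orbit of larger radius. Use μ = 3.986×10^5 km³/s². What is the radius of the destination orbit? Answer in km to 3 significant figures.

Transfer time t = 2.26 hours = 8136 s, and t = π√(a_t³/μ).
So a_t = (μ t²/π²)^(1/3) = (3.986×10^5 × (8136)² / π²)^(1/3) = 13879 km.
Since a_t = (r₁ + r₂)/2, r₂ = 2a_t − r₁ = 2×13879 − 8140 = 19618 km.

r₂ = 19600 km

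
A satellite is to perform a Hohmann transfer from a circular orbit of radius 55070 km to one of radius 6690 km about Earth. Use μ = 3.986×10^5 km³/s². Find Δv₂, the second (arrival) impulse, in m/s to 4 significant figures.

Semi-major axis of the transfer orbit: a_t = (55070 + 6690)/2 = 30880 km.
On the circular orbit at r = 6690 km, v_c = √(μ/r) = 7.7189 km/s.
Transfer-orbit speed at the same r (vis-viva, a = a_t): v_t = √[μ(2/r − 1/a_t)] = 10.308 km/s.
Δv₂ = |v_t − v_c| = |10.308 − 7.7189| = 2.589 km/s.

Δv₂ = 2589 m/s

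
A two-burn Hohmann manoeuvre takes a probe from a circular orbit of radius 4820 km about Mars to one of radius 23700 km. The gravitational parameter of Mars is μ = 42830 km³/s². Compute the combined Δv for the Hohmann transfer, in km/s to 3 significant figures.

Δv = 1.42 km/s

Semi-major axis of the transfer orbit: a_t = (4820 + 23700)/2 = 14260 km.
Circular speed at r₁: v₁ = √(μ/r₁) = √(42830/4820) = 2.981 km/s.
Transfer-orbit speed at r₁ (v² = μ(2/r − 1/a)): v_p = √[μ(2/r₁ − 1/a_t)] = 3.843 km/s.
First burn Δv₁ = |v_p − v₁| = 0.8620 km/s.
Circular speed at r₂: v₂ = √(μ/r₂) = 1.3443 km/s.
Transfer-orbit speed at r₂: v_a = √[μ(2/r₂ − 1/a_t)] = 0.78156 km/s.
Second burn Δv₂ = |v₂ − v_a| = 0.5627 km/s.
Δv = Δv₁ + Δv₂ = 0.8620 + 0.5627 = 1.425 km/s.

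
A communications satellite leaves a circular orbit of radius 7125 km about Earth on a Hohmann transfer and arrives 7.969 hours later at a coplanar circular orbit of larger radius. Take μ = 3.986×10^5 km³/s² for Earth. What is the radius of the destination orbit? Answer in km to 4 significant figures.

Transfer time t = 7.969 hours = 28688.4 s, and t = π√(a_t³/μ).
So a_t = (μ t²/π²)^(1/3) = (3.986×10^5 × (28688.4)² / π²)^(1/3) = 32153 km.
Since a_t = (r₁ + r₂)/2, r₂ = 2a_t − r₁ = 2×32153 − 7125 = 57181 km.

r₂ = 57180 km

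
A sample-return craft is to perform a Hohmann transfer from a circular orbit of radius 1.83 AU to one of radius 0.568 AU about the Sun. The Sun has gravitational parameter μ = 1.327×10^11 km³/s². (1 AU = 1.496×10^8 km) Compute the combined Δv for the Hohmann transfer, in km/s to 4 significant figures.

Δv = 16.17 km/s

In km: r₁ = 1.83 × 1.496×10^8 = 2.73768×10^8 km; r₂ = 0.568 × 1.496×10^8 = 8.49728×10^7 km.
Transfer-ellipse semi-major axis a_t = (r₁ + r₂)/2 = (2.73768×10^8 + 8.49728×10^7)/2 = 1.793704×10^8 km.
At r₁ the circular-orbit speed is v₁ = √(μ/r₁) = 22.016 km/s.
Transfer-orbit speed at r₁ (vis-viva equation): v_a = √[μ(2/r₁ − 1/a_t)] = 15.153 km/s.
First burn Δv₁ = |v_a − v₁| = 6.863 km/s.
At r₂, v₂ = √(μ/r₂) = 39.51805 km/s.
Transfer-orbit speed at r₂: v_p = √[μ(2/r₂ − 1/a_t)] = 48.82154 km/s.
Second burn Δv₂ = |v₂ − v_p| = 9.303 km/s.
Δv = Δv₁ + Δv₂ = 6.863 + 9.303 = 16.17 km/s.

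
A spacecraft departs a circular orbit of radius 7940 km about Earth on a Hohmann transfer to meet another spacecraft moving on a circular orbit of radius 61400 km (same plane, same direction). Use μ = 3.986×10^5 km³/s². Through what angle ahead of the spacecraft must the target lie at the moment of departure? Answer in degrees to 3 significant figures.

φ = 104°

The Hohmann ellipse has a_t = (r₁ + r₂)/2 = 34670 km.
The half-period of the transfer ellipse is t = π√(a_t³/μ) = 32122.7 s.
The target's mean motion on its circular orbit is ω₂ = √(μ/r₂³) = 4.14969×10^-5 rad/s.
Angle swept by the target during transfer: ω₂·t = 1.33299 rad = 76.37°.
The spacecraft traverses 180° on the transfer ellipse, so the target must lead by 180° − 76.37° = 104°.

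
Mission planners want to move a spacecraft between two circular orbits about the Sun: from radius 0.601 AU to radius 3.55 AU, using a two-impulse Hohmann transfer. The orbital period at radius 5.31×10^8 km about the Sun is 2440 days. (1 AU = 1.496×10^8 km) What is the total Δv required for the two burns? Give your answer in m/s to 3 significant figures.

From Kepler's third law T² = 4π²r³/μ at r = 5.31×10^8 km, T = 2440 days = 2440 × 86400 s = 2.10816×10^8 s: μ = 4π²r³/T² = 1.32995×10^11 km³/s².
In km: r₁ = 0.601 × 1.496×10^8 = 8.99096×10^7 km; r₂ = 3.55 × 1.496×10^8 = 5.3108×10^8 km.
The Hohmann ellipse has a_t = (r₁ + r₂)/2 = 3.104948×10^8 km.
At r₁ the circular-orbit speed is v₁ = √(μ/r₁) = 38.46 km/s.
On the transfer ellipse at r₁, vis-viva equation gives v_p = √[μ(2/r₁ − 1/a_t)] = 50.30 km/s.
First burn Δv₁ = |v_p − v₁| = 11.84 km/s.
Circular speed at r₂: v₂ = √(μ/r₂) = 15.825 km/s.
Transfer-orbit speed at r₂: v_a = √[μ(2/r₂ − 1/a_t)] = 8.5156 km/s.
Second burn Δv₂ = |v₂ − v_a| = 7.309 km/s.
Total Δv = Δv₁ + Δv₂ = 19.15 km/s.

Δv = 19100 m/s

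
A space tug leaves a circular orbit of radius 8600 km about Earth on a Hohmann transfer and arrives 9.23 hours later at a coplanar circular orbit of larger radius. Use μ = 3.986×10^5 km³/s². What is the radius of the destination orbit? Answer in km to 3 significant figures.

Transfer time t = 9.23 hours = 33228 s, and t = π√(a_t³/μ).
So a_t = (μ t²/π²)^(1/3) = (3.986×10^5 × (33228)² / π²)^(1/3) = 35461 km.
Since a_t = (r₁ + r₂)/2, r₂ = 2a_t − r₁ = 2×35461 − 8600 = 62322 km.

r₂ = 62300 km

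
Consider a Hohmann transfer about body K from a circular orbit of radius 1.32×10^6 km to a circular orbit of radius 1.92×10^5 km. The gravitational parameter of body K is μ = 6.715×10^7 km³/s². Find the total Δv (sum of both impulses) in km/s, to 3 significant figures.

Δv = 9.55 km/s

The Hohmann ellipse has a_t = (r₁ + r₂)/2 = 7.560×10^5 km.
At r₁ the circular-orbit speed is v₁ = √(μ/r₁) = 7.132 km/s.
On the transfer ellipse at r₁, vis-viva equation gives v_a = √[μ(2/r₁ − 1/a_t)] = 3.594 km/s.
First burn Δv₁ = |v_a − v₁| = 3.538 km/s.
Circular speed at r₂: v₂ = √(μ/r₂) = 18.70 km/s.
Transfer-orbit speed at r₂: v_p = √[μ(2/r₂ − 1/a_t)] = 24.71 km/s.
Second burn Δv₂ = |v₂ − v_p| = 6.010 km/s.
Δv = Δv₁ + Δv₂ = 3.538 + 6.010 = 9.548 km/s.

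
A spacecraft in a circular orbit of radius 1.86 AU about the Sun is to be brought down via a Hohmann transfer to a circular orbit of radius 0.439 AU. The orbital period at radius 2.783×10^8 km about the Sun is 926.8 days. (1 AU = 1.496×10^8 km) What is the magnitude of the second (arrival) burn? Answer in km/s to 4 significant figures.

From Kepler's third law T² = 4π²r³/μ at r = 2.783×10^8 km, T = 926.8 days = 926.8 × 86400 s = 8.007552×10^7 s: μ = 4π²r³/T² = 1.32709×10^11 km³/s².
In km: r₁ = 1.86 × 1.496×10^8 = 2.78256×10^8 km; r₂ = 0.439 × 1.496×10^8 = 6.56744×10^7 km.
The Hohmann ellipse has a_t = (r₁ + r₂)/2 = 1.719652×10^8 km.
On the circular orbit at r = 6.56744×10^7 km, v_c = √(μ/r) = 44.95 km/s.
Transfer-orbit speed at the same r (vis-viva, a = a_t): v_t = √[μ(2/r − 1/a_t)] = 57.18 km/s.
Δv₂ = |v_t − v_c| = |57.18 − 44.95| = 12.23 km/s.

Δv₂ = 12.23 km/s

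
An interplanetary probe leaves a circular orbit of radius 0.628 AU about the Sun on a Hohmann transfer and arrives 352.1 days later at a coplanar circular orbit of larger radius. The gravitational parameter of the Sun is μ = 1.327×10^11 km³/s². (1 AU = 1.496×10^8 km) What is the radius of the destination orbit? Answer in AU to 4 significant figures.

In km: r₁ = 0.628 × 1.496×10^8 = 9.39488×10^7 km.
Transfer time t = 352.1 days = 3.042144×10^7 s, and t = π√(a_t³/μ).
So a_t = (μ t²/π²)^(1/3) = (1.327×10^11 × (3.042144×10^7)² / π²)^(1/3) = 2.3173×10^8 km.
Since a_t = (r₁ + r₂)/2, r₂ = 2a_t − r₁ = 2×2.3173×10^8 − 9.39488×10^7 = 3.695112×10^8 km.
In AU: r₂ = 3.695112×10^8 / 1.496×10^8 = 2.470 AU.

r₂ = 2.470 AU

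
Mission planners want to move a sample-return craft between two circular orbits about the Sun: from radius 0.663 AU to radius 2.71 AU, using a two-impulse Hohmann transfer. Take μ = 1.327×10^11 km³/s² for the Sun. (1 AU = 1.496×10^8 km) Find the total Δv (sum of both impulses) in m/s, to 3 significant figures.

Δv = 16500 m/s

In km: r₁ = 0.663 × 1.496×10^8 = 9.91848×10^7 km; r₂ = 2.71 × 1.496×10^8 = 4.05416×10^8 km.
Transfer-ellipse semi-major axis a_t = (r₁ + r₂)/2 = (9.91848×10^7 + 4.05416×10^8)/2 = 2.523004×10^8 km.
Circular speed at r₁: v₁ = √(μ/r₁) = √(1.327×10^11/9.91848×10^7) = 36.5774 km/s.
On the transfer ellipse at r₁, v² = μ(2/r − 1/a) gives v_p = √[μ(2/r₁ − 1/a_t)] = 46.3665 km/s.
First burn Δv₁ = |v_p − v₁| = 9.789 km/s.
Circular speed at r₂: v₂ = √(μ/r₂) = 18.092 km/s.
Transfer-orbit speed at r₂: v_a = √[μ(2/r₂ − 1/a_t)] = 11.344 km/s.
Second burn Δv₂ = |v₂ − v_a| = 6.748 km/s.
Total Δv = Δv₁ + Δv₂ = 16.54 km/s.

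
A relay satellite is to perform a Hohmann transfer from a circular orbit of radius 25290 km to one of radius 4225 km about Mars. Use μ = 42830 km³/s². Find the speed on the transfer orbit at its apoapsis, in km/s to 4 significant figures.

Transfer-ellipse semi-major axis a_t = (r₁ + r₂)/2 = (25290 + 4225)/2 = 14757.5 km.
At apoapsis, r = 25290 km.
Applying v² = μ(2/r − 1/a_t): v = 0.6963 km/s.

v = 0.6963 km/s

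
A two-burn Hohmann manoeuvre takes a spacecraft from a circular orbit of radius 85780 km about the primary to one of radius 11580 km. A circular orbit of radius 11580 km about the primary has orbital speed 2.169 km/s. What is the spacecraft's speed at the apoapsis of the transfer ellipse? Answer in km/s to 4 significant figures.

From the circular-orbit relation v² = μ/r at r = 11580 km: μ = v²r = (2.169)² × 11580 = 54478.8 km³/s².
Semi-major axis of the transfer orbit: a_t = (85780 + 11580)/2 = 48680 km.
At apoapsis, r = 85780 km.
Vis-viva: v = √[μ(2/r − 1/a_t)] = √[54478.8 × (2/85780 − 1/48680)] = 0.3887 km/s.

v = 0.3887 km/s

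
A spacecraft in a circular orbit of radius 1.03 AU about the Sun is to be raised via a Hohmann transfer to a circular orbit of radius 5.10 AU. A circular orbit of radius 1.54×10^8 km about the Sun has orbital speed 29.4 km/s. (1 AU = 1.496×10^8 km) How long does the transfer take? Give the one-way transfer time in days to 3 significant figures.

From the circular-orbit relation v² = μ/r at r = 1.54×10^8 km: μ = v²r = (29.4)² × 1.54×10^8 = 1.33111×10^11 km³/s².
In km: r₁ = 1.03 × 1.496×10^8 = 1.54088×10^8 km; r₂ = 5.10 × 1.496×10^8 = 7.6296×10^8 km.
Transfer-ellipse semi-major axis a_t = (r₁ + r₂)/2 = (1.54088×10^8 + 7.6296×10^8)/2 = 4.58524×10^8 km.
Transfer time t = π√(a_t³/μ) = π√((4.58524×10^8)³ / 1.33111×10^11) = 8.4544×10^7 s.
Converting: 8.4544×10^7 s ÷ 86400 s/day = 979 days.

t = 979 days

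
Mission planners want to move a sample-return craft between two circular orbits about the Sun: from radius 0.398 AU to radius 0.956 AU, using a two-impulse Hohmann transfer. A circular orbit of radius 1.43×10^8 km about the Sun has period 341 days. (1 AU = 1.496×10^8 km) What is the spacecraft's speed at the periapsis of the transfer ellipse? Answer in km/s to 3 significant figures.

From Kepler's third law T² = 4π²r³/μ at r = 1.43×10^8 km, T = 341 days = 341 × 86400 s = 2.94624×10^7 s: μ = 4π²r³/T² = 1.32994×10^11 km³/s².
In km: r₁ = 0.398 × 1.496×10^8 = 5.95408×10^7 km; r₂ = 0.956 × 1.496×10^8 = 1.430176×10^8 km.
Transfer-ellipse semi-major axis a_t = (r₁ + r₂)/2 = (5.95408×10^7 + 1.430176×10^8)/2 = 1.012792×10^8 km.
At periapsis, r = 5.95408×10^7 km.
Vis-viva: v = √[μ(2/r − 1/a_t)] = √[1.32994×10^11 × (2/5.95408×10^7 − 1/1.012792×10^8)] = 56.16 km/s.

v = 56.2 km/s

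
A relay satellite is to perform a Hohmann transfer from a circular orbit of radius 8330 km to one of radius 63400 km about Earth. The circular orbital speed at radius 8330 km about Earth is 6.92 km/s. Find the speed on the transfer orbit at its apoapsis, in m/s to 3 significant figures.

v = 1210 m/s

From the circular-orbit relation v² = μ/r at r = 8330 km: μ = v²r = (6.92)² × 8330 = 3.98894×10^5 km³/s².
The Hohmann ellipse has a_t = (r₁ + r₂)/2 = 35865 km.
At apoapsis, r = 63400 km.
Applying v² = μ(2/r − 1/a_t): v = 1.209 km/s.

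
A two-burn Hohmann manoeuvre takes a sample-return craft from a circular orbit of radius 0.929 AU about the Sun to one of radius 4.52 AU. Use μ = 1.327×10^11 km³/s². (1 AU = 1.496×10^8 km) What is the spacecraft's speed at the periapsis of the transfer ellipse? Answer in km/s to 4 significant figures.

v = 39.80 km/s

In km: r₁ = 0.929 × 1.496×10^8 = 1.389784×10^8 km; r₂ = 4.52 × 1.496×10^8 = 6.76192×10^8 km.
Transfer-ellipse semi-major axis a_t = (r₁ + r₂)/2 = (1.389784×10^8 + 6.76192×10^8)/2 = 4.075852×10^8 km.
At periapsis, r = 1.389784×10^8 km.
Applying v² = μ(2/r − 1/a_t): v = 39.80 km/s.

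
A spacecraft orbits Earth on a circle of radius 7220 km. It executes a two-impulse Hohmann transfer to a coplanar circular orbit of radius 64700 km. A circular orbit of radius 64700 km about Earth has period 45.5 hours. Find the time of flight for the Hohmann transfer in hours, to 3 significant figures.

t = 9.43 hours

From Kepler's third law T² = 4π²r³/μ at r = 64700 km, T = 45.5 hours = 45.5 × 3600 s = 1.638×10^5 s: μ = 4π²r³/T² = 3.98515×10^5 km³/s².
Semi-major axis of the transfer orbit: a_t = (7220 + 64700)/2 = 35960 km.
Transfer time t = π√(a_t³/μ) = π√((35960)³ / 3.98515×10^5) = 33940 s.
Converting: 33940 s ÷ 3600 s/hour = 9.43 hours.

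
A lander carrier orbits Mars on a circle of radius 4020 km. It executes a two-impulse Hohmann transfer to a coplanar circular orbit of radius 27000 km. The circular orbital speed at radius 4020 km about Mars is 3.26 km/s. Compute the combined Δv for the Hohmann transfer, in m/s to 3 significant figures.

From the circular-orbit relation v² = μ/r at r = 4020 km: μ = v²r = (3.26)² × 4020 = 42723.0 km³/s².
The Hohmann ellipse has a_t = (r₁ + r₂)/2 = 15510 km.
Circular speed at r₁: v₁ = √(μ/r₁) = √(42723.0/4020) = 3.2600 km/s.
On the transfer ellipse at r₁, vis-viva equation gives v_p = √[μ(2/r₁ − 1/a_t)] = 4.3012 km/s.
First burn Δv₁ = |v_p − v₁| = 1.0412 km/s.
At r₂, v₂ = √(μ/r₂) = 1.25791 km/s.
Transfer-orbit speed at r₂: v_a = √[μ(2/r₂ − 1/a_t)] = 0.640407 km/s.
Second burn Δv₂ = |v₂ − v_a| = 0.61750 km/s.
Δv = Δv₁ + Δv₂ = 1.0412 + 0.61750 = 1.659 km/s.

Δv = 1660 m/s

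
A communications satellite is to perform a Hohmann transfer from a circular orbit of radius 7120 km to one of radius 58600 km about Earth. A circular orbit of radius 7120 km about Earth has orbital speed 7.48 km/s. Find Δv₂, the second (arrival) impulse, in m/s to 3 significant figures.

Δv₂ = 1390 m/s

From the circular-orbit relation v² = μ/r at r = 7120 km: μ = v²r = (7.48)² × 7120 = 3.98367×10^5 km³/s².
Transfer-ellipse semi-major axis a_t = (r₁ + r₂)/2 = (7120 + 58600)/2 = 32860 km.
Circular speed at r = 58600 km: v_c = √(μ/r) = 2.6073 km/s.
Vis-viva on the transfer ellipse at r = 58600 km gives v_t = √[μ(2/r − 1/a_t)] = 1.2137 km/s.
Δv₂ = |v_t − v_c| = |1.2137 − 2.6073| = 1.394 km/s.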